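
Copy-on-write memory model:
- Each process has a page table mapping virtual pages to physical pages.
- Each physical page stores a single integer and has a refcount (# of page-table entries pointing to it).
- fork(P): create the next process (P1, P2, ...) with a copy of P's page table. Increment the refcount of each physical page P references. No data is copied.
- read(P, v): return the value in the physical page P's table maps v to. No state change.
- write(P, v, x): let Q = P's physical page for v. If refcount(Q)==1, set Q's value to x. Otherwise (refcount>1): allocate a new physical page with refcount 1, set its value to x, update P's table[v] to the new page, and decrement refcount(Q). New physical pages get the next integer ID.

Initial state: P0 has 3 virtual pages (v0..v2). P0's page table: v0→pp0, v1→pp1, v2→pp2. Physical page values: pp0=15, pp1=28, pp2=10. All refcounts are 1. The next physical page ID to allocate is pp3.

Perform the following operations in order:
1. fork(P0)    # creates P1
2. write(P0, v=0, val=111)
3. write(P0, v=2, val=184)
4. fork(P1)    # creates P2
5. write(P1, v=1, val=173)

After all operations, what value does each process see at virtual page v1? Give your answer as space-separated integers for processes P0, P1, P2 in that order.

Answer: 28 173 28

Derivation:
Op 1: fork(P0) -> P1. 3 ppages; refcounts: pp0:2 pp1:2 pp2:2
Op 2: write(P0, v0, 111). refcount(pp0)=2>1 -> COPY to pp3. 4 ppages; refcounts: pp0:1 pp1:2 pp2:2 pp3:1
Op 3: write(P0, v2, 184). refcount(pp2)=2>1 -> COPY to pp4. 5 ppages; refcounts: pp0:1 pp1:2 pp2:1 pp3:1 pp4:1
Op 4: fork(P1) -> P2. 5 ppages; refcounts: pp0:2 pp1:3 pp2:2 pp3:1 pp4:1
Op 5: write(P1, v1, 173). refcount(pp1)=3>1 -> COPY to pp5. 6 ppages; refcounts: pp0:2 pp1:2 pp2:2 pp3:1 pp4:1 pp5:1
P0: v1 -> pp1 = 28
P1: v1 -> pp5 = 173
P2: v1 -> pp1 = 28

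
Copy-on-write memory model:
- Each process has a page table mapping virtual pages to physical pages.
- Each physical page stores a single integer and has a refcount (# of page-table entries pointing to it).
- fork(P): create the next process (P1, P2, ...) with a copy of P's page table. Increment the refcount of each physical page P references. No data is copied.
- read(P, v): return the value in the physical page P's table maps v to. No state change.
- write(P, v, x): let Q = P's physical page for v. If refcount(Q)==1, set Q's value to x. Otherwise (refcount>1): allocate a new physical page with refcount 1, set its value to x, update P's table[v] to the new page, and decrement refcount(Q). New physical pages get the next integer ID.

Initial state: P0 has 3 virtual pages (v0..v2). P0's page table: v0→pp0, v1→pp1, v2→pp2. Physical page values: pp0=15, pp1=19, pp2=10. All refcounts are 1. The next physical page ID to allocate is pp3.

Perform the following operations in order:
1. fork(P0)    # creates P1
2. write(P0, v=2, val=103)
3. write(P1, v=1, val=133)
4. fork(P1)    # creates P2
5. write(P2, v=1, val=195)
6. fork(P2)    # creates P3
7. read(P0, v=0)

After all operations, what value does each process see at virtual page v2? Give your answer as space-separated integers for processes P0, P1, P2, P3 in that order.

Op 1: fork(P0) -> P1. 3 ppages; refcounts: pp0:2 pp1:2 pp2:2
Op 2: write(P0, v2, 103). refcount(pp2)=2>1 -> COPY to pp3. 4 ppages; refcounts: pp0:2 pp1:2 pp2:1 pp3:1
Op 3: write(P1, v1, 133). refcount(pp1)=2>1 -> COPY to pp4. 5 ppages; refcounts: pp0:2 pp1:1 pp2:1 pp3:1 pp4:1
Op 4: fork(P1) -> P2. 5 ppages; refcounts: pp0:3 pp1:1 pp2:2 pp3:1 pp4:2
Op 5: write(P2, v1, 195). refcount(pp4)=2>1 -> COPY to pp5. 6 ppages; refcounts: pp0:3 pp1:1 pp2:2 pp3:1 pp4:1 pp5:1
Op 6: fork(P2) -> P3. 6 ppages; refcounts: pp0:4 pp1:1 pp2:3 pp3:1 pp4:1 pp5:2
Op 7: read(P0, v0) -> 15. No state change.
P0: v2 -> pp3 = 103
P1: v2 -> pp2 = 10
P2: v2 -> pp2 = 10
P3: v2 -> pp2 = 10

Answer: 103 10 10 10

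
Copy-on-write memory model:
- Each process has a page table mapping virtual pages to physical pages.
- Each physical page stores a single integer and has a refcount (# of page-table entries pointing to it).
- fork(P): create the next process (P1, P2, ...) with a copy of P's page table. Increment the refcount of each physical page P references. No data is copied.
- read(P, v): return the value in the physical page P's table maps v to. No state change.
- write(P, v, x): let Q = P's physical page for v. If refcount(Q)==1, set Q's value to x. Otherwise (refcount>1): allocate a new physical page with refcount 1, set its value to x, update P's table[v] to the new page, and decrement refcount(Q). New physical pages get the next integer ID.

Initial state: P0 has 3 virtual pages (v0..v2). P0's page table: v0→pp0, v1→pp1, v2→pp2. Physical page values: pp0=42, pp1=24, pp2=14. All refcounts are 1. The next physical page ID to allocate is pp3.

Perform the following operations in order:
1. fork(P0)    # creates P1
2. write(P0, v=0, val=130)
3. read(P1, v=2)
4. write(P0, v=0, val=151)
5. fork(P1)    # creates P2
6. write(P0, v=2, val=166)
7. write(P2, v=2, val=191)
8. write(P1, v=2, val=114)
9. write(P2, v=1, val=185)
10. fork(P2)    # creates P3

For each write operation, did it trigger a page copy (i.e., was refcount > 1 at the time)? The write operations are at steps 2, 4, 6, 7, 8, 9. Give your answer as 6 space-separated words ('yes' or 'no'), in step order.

Op 1: fork(P0) -> P1. 3 ppages; refcounts: pp0:2 pp1:2 pp2:2
Op 2: write(P0, v0, 130). refcount(pp0)=2>1 -> COPY to pp3. 4 ppages; refcounts: pp0:1 pp1:2 pp2:2 pp3:1
Op 3: read(P1, v2) -> 14. No state change.
Op 4: write(P0, v0, 151). refcount(pp3)=1 -> write in place. 4 ppages; refcounts: pp0:1 pp1:2 pp2:2 pp3:1
Op 5: fork(P1) -> P2. 4 ppages; refcounts: pp0:2 pp1:3 pp2:3 pp3:1
Op 6: write(P0, v2, 166). refcount(pp2)=3>1 -> COPY to pp4. 5 ppages; refcounts: pp0:2 pp1:3 pp2:2 pp3:1 pp4:1
Op 7: write(P2, v2, 191). refcount(pp2)=2>1 -> COPY to pp5. 6 ppages; refcounts: pp0:2 pp1:3 pp2:1 pp3:1 pp4:1 pp5:1
Op 8: write(P1, v2, 114). refcount(pp2)=1 -> write in place. 6 ppages; refcounts: pp0:2 pp1:3 pp2:1 pp3:1 pp4:1 pp5:1
Op 9: write(P2, v1, 185). refcount(pp1)=3>1 -> COPY to pp6. 7 ppages; refcounts: pp0:2 pp1:2 pp2:1 pp3:1 pp4:1 pp5:1 pp6:1
Op 10: fork(P2) -> P3. 7 ppages; refcounts: pp0:3 pp1:2 pp2:1 pp3:1 pp4:1 pp5:2 pp6:2

yes no yes yes no yes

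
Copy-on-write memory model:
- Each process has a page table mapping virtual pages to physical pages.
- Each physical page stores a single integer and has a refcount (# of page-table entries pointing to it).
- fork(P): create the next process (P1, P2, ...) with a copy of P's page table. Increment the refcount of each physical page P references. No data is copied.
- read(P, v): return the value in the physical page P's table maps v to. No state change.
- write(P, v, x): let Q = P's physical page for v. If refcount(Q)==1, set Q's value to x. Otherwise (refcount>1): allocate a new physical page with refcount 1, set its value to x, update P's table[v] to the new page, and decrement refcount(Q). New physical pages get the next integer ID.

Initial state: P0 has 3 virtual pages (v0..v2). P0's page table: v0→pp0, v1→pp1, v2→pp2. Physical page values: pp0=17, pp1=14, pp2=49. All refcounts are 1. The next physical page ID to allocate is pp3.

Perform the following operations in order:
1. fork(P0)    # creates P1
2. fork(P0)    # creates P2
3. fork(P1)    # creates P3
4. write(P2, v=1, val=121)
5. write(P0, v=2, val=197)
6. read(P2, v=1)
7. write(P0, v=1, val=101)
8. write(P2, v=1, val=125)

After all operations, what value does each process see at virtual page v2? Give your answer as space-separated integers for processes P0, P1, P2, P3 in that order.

Answer: 197 49 49 49

Derivation:
Op 1: fork(P0) -> P1. 3 ppages; refcounts: pp0:2 pp1:2 pp2:2
Op 2: fork(P0) -> P2. 3 ppages; refcounts: pp0:3 pp1:3 pp2:3
Op 3: fork(P1) -> P3. 3 ppages; refcounts: pp0:4 pp1:4 pp2:4
Op 4: write(P2, v1, 121). refcount(pp1)=4>1 -> COPY to pp3. 4 ppages; refcounts: pp0:4 pp1:3 pp2:4 pp3:1
Op 5: write(P0, v2, 197). refcount(pp2)=4>1 -> COPY to pp4. 5 ppages; refcounts: pp0:4 pp1:3 pp2:3 pp3:1 pp4:1
Op 6: read(P2, v1) -> 121. No state change.
Op 7: write(P0, v1, 101). refcount(pp1)=3>1 -> COPY to pp5. 6 ppages; refcounts: pp0:4 pp1:2 pp2:3 pp3:1 pp4:1 pp5:1
Op 8: write(P2, v1, 125). refcount(pp3)=1 -> write in place. 6 ppages; refcounts: pp0:4 pp1:2 pp2:3 pp3:1 pp4:1 pp5:1
P0: v2 -> pp4 = 197
P1: v2 -> pp2 = 49
P2: v2 -> pp2 = 49
P3: v2 -> pp2 = 49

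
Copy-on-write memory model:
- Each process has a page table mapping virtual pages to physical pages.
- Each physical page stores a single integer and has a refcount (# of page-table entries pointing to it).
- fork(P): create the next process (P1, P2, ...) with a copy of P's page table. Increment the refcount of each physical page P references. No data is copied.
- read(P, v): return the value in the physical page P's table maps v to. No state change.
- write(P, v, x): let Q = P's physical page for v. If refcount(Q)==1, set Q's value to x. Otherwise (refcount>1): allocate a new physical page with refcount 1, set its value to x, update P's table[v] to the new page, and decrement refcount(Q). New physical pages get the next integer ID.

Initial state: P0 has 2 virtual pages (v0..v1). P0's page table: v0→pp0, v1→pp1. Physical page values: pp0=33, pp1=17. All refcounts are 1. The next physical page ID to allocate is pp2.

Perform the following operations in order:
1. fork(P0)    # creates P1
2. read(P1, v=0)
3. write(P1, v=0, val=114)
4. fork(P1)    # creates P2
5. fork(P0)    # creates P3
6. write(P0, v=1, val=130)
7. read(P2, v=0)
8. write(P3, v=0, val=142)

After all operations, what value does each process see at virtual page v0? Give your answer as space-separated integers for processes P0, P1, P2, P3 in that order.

Answer: 33 114 114 142

Derivation:
Op 1: fork(P0) -> P1. 2 ppages; refcounts: pp0:2 pp1:2
Op 2: read(P1, v0) -> 33. No state change.
Op 3: write(P1, v0, 114). refcount(pp0)=2>1 -> COPY to pp2. 3 ppages; refcounts: pp0:1 pp1:2 pp2:1
Op 4: fork(P1) -> P2. 3 ppages; refcounts: pp0:1 pp1:3 pp2:2
Op 5: fork(P0) -> P3. 3 ppages; refcounts: pp0:2 pp1:4 pp2:2
Op 6: write(P0, v1, 130). refcount(pp1)=4>1 -> COPY to pp3. 4 ppages; refcounts: pp0:2 pp1:3 pp2:2 pp3:1
Op 7: read(P2, v0) -> 114. No state change.
Op 8: write(P3, v0, 142). refcount(pp0)=2>1 -> COPY to pp4. 5 ppages; refcounts: pp0:1 pp1:3 pp2:2 pp3:1 pp4:1
P0: v0 -> pp0 = 33
P1: v0 -> pp2 = 114
P2: v0 -> pp2 = 114
P3: v0 -> pp4 = 142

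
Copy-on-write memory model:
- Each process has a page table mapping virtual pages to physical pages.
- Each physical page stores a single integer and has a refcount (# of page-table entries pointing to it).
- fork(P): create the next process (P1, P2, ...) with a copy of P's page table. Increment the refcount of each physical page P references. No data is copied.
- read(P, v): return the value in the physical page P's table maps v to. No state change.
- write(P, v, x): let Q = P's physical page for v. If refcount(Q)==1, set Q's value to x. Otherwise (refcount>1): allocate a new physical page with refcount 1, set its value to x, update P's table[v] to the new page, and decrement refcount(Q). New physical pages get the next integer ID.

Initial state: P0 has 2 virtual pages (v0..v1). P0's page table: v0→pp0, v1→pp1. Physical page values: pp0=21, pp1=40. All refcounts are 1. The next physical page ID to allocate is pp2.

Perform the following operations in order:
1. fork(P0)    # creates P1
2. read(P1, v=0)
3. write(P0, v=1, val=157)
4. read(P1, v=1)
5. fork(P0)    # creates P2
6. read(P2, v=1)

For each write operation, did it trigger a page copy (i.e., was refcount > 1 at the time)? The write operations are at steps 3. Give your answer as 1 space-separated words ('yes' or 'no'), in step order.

Op 1: fork(P0) -> P1. 2 ppages; refcounts: pp0:2 pp1:2
Op 2: read(P1, v0) -> 21. No state change.
Op 3: write(P0, v1, 157). refcount(pp1)=2>1 -> COPY to pp2. 3 ppages; refcounts: pp0:2 pp1:1 pp2:1
Op 4: read(P1, v1) -> 40. No state change.
Op 5: fork(P0) -> P2. 3 ppages; refcounts: pp0:3 pp1:1 pp2:2
Op 6: read(P2, v1) -> 157. No state change.

yes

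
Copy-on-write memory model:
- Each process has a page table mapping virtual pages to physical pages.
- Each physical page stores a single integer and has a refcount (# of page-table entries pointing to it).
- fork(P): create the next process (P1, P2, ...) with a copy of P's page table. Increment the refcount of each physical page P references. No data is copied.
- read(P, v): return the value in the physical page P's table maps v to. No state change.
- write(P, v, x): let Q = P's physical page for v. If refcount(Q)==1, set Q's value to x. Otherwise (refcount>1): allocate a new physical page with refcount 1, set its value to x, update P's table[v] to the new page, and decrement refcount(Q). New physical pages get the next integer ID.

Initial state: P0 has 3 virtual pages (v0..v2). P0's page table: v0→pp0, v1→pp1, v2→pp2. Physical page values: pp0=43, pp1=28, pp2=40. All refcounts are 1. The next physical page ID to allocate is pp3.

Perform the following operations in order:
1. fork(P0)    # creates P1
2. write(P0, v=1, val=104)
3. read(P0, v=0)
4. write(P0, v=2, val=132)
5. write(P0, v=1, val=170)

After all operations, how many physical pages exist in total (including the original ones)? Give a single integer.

Op 1: fork(P0) -> P1. 3 ppages; refcounts: pp0:2 pp1:2 pp2:2
Op 2: write(P0, v1, 104). refcount(pp1)=2>1 -> COPY to pp3. 4 ppages; refcounts: pp0:2 pp1:1 pp2:2 pp3:1
Op 3: read(P0, v0) -> 43. No state change.
Op 4: write(P0, v2, 132). refcount(pp2)=2>1 -> COPY to pp4. 5 ppages; refcounts: pp0:2 pp1:1 pp2:1 pp3:1 pp4:1
Op 5: write(P0, v1, 170). refcount(pp3)=1 -> write in place. 5 ppages; refcounts: pp0:2 pp1:1 pp2:1 pp3:1 pp4:1

Answer: 5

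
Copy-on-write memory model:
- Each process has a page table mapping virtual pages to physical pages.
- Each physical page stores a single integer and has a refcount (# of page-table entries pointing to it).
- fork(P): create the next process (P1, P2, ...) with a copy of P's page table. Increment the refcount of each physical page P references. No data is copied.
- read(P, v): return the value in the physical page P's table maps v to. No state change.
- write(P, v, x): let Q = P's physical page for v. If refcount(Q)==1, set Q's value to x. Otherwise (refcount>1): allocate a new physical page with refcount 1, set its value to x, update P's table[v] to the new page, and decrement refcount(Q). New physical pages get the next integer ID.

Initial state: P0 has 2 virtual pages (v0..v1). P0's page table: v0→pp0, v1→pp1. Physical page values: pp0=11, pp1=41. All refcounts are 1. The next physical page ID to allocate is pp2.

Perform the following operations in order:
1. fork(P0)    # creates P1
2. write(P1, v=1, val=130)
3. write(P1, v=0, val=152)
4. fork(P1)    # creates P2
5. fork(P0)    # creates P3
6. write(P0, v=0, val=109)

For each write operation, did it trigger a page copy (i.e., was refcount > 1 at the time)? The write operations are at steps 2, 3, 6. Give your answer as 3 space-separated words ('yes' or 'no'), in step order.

Op 1: fork(P0) -> P1. 2 ppages; refcounts: pp0:2 pp1:2
Op 2: write(P1, v1, 130). refcount(pp1)=2>1 -> COPY to pp2. 3 ppages; refcounts: pp0:2 pp1:1 pp2:1
Op 3: write(P1, v0, 152). refcount(pp0)=2>1 -> COPY to pp3. 4 ppages; refcounts: pp0:1 pp1:1 pp2:1 pp3:1
Op 4: fork(P1) -> P2. 4 ppages; refcounts: pp0:1 pp1:1 pp2:2 pp3:2
Op 5: fork(P0) -> P3. 4 ppages; refcounts: pp0:2 pp1:2 pp2:2 pp3:2
Op 6: write(P0, v0, 109). refcount(pp0)=2>1 -> COPY to pp4. 5 ppages; refcounts: pp0:1 pp1:2 pp2:2 pp3:2 pp4:1

yes yes yes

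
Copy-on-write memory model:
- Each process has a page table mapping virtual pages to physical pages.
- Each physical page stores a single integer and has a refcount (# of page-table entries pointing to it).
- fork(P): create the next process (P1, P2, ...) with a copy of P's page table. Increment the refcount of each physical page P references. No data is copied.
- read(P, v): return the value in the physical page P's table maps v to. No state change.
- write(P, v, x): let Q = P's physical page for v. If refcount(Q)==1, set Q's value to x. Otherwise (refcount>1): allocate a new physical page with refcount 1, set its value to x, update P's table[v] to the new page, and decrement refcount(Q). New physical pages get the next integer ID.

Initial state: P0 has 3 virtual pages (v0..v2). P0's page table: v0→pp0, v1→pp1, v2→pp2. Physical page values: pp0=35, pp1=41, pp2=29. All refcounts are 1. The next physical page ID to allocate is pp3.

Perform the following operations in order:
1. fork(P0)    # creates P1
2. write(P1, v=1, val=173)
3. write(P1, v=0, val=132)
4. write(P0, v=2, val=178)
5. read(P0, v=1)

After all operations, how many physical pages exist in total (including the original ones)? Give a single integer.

Op 1: fork(P0) -> P1. 3 ppages; refcounts: pp0:2 pp1:2 pp2:2
Op 2: write(P1, v1, 173). refcount(pp1)=2>1 -> COPY to pp3. 4 ppages; refcounts: pp0:2 pp1:1 pp2:2 pp3:1
Op 3: write(P1, v0, 132). refcount(pp0)=2>1 -> COPY to pp4. 5 ppages; refcounts: pp0:1 pp1:1 pp2:2 pp3:1 pp4:1
Op 4: write(P0, v2, 178). refcount(pp2)=2>1 -> COPY to pp5. 6 ppages; refcounts: pp0:1 pp1:1 pp2:1 pp3:1 pp4:1 pp5:1
Op 5: read(P0, v1) -> 41. No state change.

Answer: 6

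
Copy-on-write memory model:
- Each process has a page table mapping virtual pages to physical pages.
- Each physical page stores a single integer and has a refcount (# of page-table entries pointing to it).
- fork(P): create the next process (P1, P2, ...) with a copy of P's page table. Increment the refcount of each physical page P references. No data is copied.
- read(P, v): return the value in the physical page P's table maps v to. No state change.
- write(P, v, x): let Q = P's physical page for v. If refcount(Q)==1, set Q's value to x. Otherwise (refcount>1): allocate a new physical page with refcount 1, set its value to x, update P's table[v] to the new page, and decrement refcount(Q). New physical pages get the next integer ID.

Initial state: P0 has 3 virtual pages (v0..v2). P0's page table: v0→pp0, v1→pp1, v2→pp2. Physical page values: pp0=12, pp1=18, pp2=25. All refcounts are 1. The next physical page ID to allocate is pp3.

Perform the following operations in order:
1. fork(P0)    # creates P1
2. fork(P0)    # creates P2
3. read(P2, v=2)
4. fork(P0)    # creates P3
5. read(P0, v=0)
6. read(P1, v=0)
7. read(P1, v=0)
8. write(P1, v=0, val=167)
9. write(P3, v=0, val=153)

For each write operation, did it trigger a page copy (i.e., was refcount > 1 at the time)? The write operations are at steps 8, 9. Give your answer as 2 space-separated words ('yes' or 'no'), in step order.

Op 1: fork(P0) -> P1. 3 ppages; refcounts: pp0:2 pp1:2 pp2:2
Op 2: fork(P0) -> P2. 3 ppages; refcounts: pp0:3 pp1:3 pp2:3
Op 3: read(P2, v2) -> 25. No state change.
Op 4: fork(P0) -> P3. 3 ppages; refcounts: pp0:4 pp1:4 pp2:4
Op 5: read(P0, v0) -> 12. No state change.
Op 6: read(P1, v0) -> 12. No state change.
Op 7: read(P1, v0) -> 12. No state change.
Op 8: write(P1, v0, 167). refcount(pp0)=4>1 -> COPY to pp3. 4 ppages; refcounts: pp0:3 pp1:4 pp2:4 pp3:1
Op 9: write(P3, v0, 153). refcount(pp0)=3>1 -> COPY to pp4. 5 ppages; refcounts: pp0:2 pp1:4 pp2:4 pp3:1 pp4:1

yes yes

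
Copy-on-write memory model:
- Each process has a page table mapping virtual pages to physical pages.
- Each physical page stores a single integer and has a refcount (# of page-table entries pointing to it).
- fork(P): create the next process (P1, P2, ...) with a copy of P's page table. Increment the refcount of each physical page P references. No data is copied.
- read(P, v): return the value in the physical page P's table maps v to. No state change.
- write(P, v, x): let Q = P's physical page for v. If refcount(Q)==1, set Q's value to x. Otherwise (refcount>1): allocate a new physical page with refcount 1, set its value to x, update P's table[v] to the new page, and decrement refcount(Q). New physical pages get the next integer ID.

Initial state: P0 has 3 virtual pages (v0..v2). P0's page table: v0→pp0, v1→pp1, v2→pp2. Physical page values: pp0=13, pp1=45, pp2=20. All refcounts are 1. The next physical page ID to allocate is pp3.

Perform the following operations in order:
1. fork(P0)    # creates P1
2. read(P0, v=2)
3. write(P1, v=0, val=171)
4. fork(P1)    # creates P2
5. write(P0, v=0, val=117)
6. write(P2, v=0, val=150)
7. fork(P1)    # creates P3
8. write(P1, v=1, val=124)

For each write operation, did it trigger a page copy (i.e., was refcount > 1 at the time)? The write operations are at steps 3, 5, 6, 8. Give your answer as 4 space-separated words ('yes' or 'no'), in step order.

Op 1: fork(P0) -> P1. 3 ppages; refcounts: pp0:2 pp1:2 pp2:2
Op 2: read(P0, v2) -> 20. No state change.
Op 3: write(P1, v0, 171). refcount(pp0)=2>1 -> COPY to pp3. 4 ppages; refcounts: pp0:1 pp1:2 pp2:2 pp3:1
Op 4: fork(P1) -> P2. 4 ppages; refcounts: pp0:1 pp1:3 pp2:3 pp3:2
Op 5: write(P0, v0, 117). refcount(pp0)=1 -> write in place. 4 ppages; refcounts: pp0:1 pp1:3 pp2:3 pp3:2
Op 6: write(P2, v0, 150). refcount(pp3)=2>1 -> COPY to pp4. 5 ppages; refcounts: pp0:1 pp1:3 pp2:3 pp3:1 pp4:1
Op 7: fork(P1) -> P3. 5 ppages; refcounts: pp0:1 pp1:4 pp2:4 pp3:2 pp4:1
Op 8: write(P1, v1, 124). refcount(pp1)=4>1 -> COPY to pp5. 6 ppages; refcounts: pp0:1 pp1:3 pp2:4 pp3:2 pp4:1 pp5:1

yes no yes yes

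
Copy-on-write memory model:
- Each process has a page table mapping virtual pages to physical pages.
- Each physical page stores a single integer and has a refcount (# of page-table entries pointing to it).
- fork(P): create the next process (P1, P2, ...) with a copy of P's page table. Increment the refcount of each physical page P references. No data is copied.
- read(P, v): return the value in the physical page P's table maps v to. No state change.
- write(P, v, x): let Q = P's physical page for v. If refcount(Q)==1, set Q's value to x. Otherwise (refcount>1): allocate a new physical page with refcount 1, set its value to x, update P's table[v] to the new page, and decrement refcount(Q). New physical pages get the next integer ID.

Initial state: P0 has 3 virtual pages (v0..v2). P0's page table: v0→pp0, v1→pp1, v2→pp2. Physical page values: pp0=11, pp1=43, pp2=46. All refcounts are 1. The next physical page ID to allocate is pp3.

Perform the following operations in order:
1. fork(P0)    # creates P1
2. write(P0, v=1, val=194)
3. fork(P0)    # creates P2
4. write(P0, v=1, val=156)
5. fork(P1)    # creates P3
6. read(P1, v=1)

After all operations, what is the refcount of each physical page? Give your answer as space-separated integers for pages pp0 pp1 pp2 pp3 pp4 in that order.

Answer: 4 2 4 1 1

Derivation:
Op 1: fork(P0) -> P1. 3 ppages; refcounts: pp0:2 pp1:2 pp2:2
Op 2: write(P0, v1, 194). refcount(pp1)=2>1 -> COPY to pp3. 4 ppages; refcounts: pp0:2 pp1:1 pp2:2 pp3:1
Op 3: fork(P0) -> P2. 4 ppages; refcounts: pp0:3 pp1:1 pp2:3 pp3:2
Op 4: write(P0, v1, 156). refcount(pp3)=2>1 -> COPY to pp4. 5 ppages; refcounts: pp0:3 pp1:1 pp2:3 pp3:1 pp4:1
Op 5: fork(P1) -> P3. 5 ppages; refcounts: pp0:4 pp1:2 pp2:4 pp3:1 pp4:1
Op 6: read(P1, v1) -> 43. No state change.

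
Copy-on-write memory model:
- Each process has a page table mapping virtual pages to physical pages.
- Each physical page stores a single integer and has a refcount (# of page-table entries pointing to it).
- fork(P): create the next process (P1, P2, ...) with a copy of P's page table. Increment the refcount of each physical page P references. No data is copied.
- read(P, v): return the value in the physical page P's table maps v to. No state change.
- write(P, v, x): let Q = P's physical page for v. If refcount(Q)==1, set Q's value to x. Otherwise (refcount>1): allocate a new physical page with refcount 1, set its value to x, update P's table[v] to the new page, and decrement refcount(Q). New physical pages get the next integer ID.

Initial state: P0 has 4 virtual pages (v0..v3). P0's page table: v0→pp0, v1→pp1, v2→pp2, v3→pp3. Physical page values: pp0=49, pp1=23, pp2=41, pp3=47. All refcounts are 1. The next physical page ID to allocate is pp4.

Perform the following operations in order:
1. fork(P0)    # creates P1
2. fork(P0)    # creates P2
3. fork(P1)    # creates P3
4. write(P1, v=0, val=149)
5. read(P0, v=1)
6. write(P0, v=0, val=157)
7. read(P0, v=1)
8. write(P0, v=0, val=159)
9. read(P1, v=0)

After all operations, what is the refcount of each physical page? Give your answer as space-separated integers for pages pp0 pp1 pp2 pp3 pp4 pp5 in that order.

Answer: 2 4 4 4 1 1

Derivation:
Op 1: fork(P0) -> P1. 4 ppages; refcounts: pp0:2 pp1:2 pp2:2 pp3:2
Op 2: fork(P0) -> P2. 4 ppages; refcounts: pp0:3 pp1:3 pp2:3 pp3:3
Op 3: fork(P1) -> P3. 4 ppages; refcounts: pp0:4 pp1:4 pp2:4 pp3:4
Op 4: write(P1, v0, 149). refcount(pp0)=4>1 -> COPY to pp4. 5 ppages; refcounts: pp0:3 pp1:4 pp2:4 pp3:4 pp4:1
Op 5: read(P0, v1) -> 23. No state change.
Op 6: write(P0, v0, 157). refcount(pp0)=3>1 -> COPY to pp5. 6 ppages; refcounts: pp0:2 pp1:4 pp2:4 pp3:4 pp4:1 pp5:1
Op 7: read(P0, v1) -> 23. No state change.
Op 8: write(P0, v0, 159). refcount(pp5)=1 -> write in place. 6 ppages; refcounts: pp0:2 pp1:4 pp2:4 pp3:4 pp4:1 pp5:1
Op 9: read(P1, v0) -> 149. No state change.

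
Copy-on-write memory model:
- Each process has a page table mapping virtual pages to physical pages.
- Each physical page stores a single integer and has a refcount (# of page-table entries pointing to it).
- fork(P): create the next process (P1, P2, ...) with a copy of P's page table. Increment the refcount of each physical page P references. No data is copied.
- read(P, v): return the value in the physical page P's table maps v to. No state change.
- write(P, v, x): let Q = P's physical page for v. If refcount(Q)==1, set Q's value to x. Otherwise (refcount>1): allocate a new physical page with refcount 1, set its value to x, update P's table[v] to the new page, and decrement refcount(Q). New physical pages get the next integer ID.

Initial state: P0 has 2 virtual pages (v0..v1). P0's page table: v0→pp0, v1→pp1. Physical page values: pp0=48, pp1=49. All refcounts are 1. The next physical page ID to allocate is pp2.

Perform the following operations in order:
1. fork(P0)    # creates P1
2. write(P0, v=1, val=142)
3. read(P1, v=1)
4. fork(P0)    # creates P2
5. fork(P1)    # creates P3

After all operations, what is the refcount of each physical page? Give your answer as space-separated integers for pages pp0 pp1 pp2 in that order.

Answer: 4 2 2

Derivation:
Op 1: fork(P0) -> P1. 2 ppages; refcounts: pp0:2 pp1:2
Op 2: write(P0, v1, 142). refcount(pp1)=2>1 -> COPY to pp2. 3 ppages; refcounts: pp0:2 pp1:1 pp2:1
Op 3: read(P1, v1) -> 49. No state change.
Op 4: fork(P0) -> P2. 3 ppages; refcounts: pp0:3 pp1:1 pp2:2
Op 5: fork(P1) -> P3. 3 ppages; refcounts: pp0:4 pp1:2 pp2:2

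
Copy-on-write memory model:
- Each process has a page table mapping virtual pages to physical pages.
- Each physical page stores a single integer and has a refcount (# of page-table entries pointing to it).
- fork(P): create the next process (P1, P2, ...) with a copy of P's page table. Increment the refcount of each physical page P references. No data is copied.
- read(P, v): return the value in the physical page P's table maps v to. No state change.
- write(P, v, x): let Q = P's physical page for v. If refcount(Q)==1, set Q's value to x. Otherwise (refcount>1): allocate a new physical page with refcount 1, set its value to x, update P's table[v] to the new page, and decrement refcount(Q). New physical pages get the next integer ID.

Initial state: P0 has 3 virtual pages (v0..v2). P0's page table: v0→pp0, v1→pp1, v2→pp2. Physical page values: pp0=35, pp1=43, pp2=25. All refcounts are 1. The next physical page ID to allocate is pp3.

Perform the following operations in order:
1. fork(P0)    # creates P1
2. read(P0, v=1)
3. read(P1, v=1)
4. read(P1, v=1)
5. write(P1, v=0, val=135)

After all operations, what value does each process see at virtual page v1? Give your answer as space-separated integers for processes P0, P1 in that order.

Op 1: fork(P0) -> P1. 3 ppages; refcounts: pp0:2 pp1:2 pp2:2
Op 2: read(P0, v1) -> 43. No state change.
Op 3: read(P1, v1) -> 43. No state change.
Op 4: read(P1, v1) -> 43. No state change.
Op 5: write(P1, v0, 135). refcount(pp0)=2>1 -> COPY to pp3. 4 ppages; refcounts: pp0:1 pp1:2 pp2:2 pp3:1
P0: v1 -> pp1 = 43
P1: v1 -> pp1 = 43

Answer: 43 43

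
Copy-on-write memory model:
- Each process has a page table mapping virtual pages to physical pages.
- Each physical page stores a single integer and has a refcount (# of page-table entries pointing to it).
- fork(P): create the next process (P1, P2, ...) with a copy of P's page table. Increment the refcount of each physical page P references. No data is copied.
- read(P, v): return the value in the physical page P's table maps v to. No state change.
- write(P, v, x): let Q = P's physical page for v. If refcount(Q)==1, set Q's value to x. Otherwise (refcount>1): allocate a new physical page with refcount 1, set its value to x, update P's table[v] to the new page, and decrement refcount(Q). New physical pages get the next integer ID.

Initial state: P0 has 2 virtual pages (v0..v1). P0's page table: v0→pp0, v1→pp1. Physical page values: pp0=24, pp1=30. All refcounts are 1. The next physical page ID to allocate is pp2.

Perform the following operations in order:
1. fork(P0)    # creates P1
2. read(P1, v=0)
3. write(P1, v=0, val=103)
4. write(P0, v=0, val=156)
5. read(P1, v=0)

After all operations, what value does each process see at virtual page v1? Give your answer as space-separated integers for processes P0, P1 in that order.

Answer: 30 30

Derivation:
Op 1: fork(P0) -> P1. 2 ppages; refcounts: pp0:2 pp1:2
Op 2: read(P1, v0) -> 24. No state change.
Op 3: write(P1, v0, 103). refcount(pp0)=2>1 -> COPY to pp2. 3 ppages; refcounts: pp0:1 pp1:2 pp2:1
Op 4: write(P0, v0, 156). refcount(pp0)=1 -> write in place. 3 ppages; refcounts: pp0:1 pp1:2 pp2:1
Op 5: read(P1, v0) -> 103. No state change.
P0: v1 -> pp1 = 30
P1: v1 -> pp1 = 30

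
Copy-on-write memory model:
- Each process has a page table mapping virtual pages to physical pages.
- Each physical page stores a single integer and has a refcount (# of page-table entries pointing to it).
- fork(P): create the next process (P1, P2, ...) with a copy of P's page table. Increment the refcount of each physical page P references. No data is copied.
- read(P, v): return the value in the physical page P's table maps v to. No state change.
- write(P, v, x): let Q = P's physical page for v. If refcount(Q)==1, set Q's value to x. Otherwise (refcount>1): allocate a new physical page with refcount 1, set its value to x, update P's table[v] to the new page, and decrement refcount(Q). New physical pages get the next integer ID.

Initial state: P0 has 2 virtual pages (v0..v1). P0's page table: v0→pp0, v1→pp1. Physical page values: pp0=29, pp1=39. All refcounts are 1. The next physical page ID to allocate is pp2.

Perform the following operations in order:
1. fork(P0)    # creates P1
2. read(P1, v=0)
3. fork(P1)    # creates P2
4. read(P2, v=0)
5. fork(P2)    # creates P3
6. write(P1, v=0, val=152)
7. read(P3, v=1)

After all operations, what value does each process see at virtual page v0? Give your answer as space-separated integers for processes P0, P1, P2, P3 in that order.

Op 1: fork(P0) -> P1. 2 ppages; refcounts: pp0:2 pp1:2
Op 2: read(P1, v0) -> 29. No state change.
Op 3: fork(P1) -> P2. 2 ppages; refcounts: pp0:3 pp1:3
Op 4: read(P2, v0) -> 29. No state change.
Op 5: fork(P2) -> P3. 2 ppages; refcounts: pp0:4 pp1:4
Op 6: write(P1, v0, 152). refcount(pp0)=4>1 -> COPY to pp2. 3 ppages; refcounts: pp0:3 pp1:4 pp2:1
Op 7: read(P3, v1) -> 39. No state change.
P0: v0 -> pp0 = 29
P1: v0 -> pp2 = 152
P2: v0 -> pp0 = 29
P3: v0 -> pp0 = 29

Answer: 29 152 29 29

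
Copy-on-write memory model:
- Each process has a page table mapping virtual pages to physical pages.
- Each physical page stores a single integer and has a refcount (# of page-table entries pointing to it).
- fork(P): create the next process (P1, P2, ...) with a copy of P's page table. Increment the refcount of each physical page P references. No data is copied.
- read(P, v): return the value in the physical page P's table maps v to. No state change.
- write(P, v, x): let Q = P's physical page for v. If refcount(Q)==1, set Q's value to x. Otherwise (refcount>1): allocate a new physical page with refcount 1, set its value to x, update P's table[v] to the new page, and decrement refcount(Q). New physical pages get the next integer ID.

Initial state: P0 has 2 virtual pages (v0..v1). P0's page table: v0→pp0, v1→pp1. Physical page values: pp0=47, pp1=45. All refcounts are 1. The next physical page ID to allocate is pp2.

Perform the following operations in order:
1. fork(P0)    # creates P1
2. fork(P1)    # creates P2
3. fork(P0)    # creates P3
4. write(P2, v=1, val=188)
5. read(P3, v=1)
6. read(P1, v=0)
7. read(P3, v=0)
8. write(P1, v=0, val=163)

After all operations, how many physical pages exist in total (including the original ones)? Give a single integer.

Op 1: fork(P0) -> P1. 2 ppages; refcounts: pp0:2 pp1:2
Op 2: fork(P1) -> P2. 2 ppages; refcounts: pp0:3 pp1:3
Op 3: fork(P0) -> P3. 2 ppages; refcounts: pp0:4 pp1:4
Op 4: write(P2, v1, 188). refcount(pp1)=4>1 -> COPY to pp2. 3 ppages; refcounts: pp0:4 pp1:3 pp2:1
Op 5: read(P3, v1) -> 45. No state change.
Op 6: read(P1, v0) -> 47. No state change.
Op 7: read(P3, v0) -> 47. No state change.
Op 8: write(P1, v0, 163). refcount(pp0)=4>1 -> COPY to pp3. 4 ppages; refcounts: pp0:3 pp1:3 pp2:1 pp3:1

Answer: 4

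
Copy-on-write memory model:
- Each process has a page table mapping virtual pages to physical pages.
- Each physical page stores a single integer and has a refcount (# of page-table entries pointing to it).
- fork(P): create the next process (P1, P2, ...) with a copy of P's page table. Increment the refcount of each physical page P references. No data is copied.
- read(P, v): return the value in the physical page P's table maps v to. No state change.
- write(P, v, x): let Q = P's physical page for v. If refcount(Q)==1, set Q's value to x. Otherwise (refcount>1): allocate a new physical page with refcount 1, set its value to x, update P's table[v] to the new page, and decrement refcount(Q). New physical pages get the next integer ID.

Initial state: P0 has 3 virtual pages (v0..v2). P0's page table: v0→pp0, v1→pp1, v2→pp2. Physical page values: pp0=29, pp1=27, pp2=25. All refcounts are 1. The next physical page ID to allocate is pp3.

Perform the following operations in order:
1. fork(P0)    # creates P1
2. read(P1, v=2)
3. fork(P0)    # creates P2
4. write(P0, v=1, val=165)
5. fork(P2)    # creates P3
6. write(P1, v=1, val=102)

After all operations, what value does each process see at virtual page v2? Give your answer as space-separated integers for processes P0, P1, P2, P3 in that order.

Answer: 25 25 25 25

Derivation:
Op 1: fork(P0) -> P1. 3 ppages; refcounts: pp0:2 pp1:2 pp2:2
Op 2: read(P1, v2) -> 25. No state change.
Op 3: fork(P0) -> P2. 3 ppages; refcounts: pp0:3 pp1:3 pp2:3
Op 4: write(P0, v1, 165). refcount(pp1)=3>1 -> COPY to pp3. 4 ppages; refcounts: pp0:3 pp1:2 pp2:3 pp3:1
Op 5: fork(P2) -> P3. 4 ppages; refcounts: pp0:4 pp1:3 pp2:4 pp3:1
Op 6: write(P1, v1, 102). refcount(pp1)=3>1 -> COPY to pp4. 5 ppages; refcounts: pp0:4 pp1:2 pp2:4 pp3:1 pp4:1
P0: v2 -> pp2 = 25
P1: v2 -> pp2 = 25
P2: v2 -> pp2 = 25
P3: v2 -> pp2 = 25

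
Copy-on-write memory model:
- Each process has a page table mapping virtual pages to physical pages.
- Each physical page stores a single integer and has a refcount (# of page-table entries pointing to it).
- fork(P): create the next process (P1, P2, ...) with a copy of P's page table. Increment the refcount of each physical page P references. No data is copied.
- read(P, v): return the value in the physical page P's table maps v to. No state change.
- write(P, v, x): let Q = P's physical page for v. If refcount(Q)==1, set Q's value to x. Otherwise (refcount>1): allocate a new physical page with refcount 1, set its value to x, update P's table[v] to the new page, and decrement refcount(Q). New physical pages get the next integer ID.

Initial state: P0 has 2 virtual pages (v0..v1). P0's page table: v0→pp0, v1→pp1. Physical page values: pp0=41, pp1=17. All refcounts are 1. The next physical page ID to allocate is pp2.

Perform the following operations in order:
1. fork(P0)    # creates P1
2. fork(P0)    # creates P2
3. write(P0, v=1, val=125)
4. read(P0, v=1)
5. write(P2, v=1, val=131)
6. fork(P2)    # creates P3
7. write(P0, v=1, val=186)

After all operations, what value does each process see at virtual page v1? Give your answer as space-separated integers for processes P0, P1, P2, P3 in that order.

Op 1: fork(P0) -> P1. 2 ppages; refcounts: pp0:2 pp1:2
Op 2: fork(P0) -> P2. 2 ppages; refcounts: pp0:3 pp1:3
Op 3: write(P0, v1, 125). refcount(pp1)=3>1 -> COPY to pp2. 3 ppages; refcounts: pp0:3 pp1:2 pp2:1
Op 4: read(P0, v1) -> 125. No state change.
Op 5: write(P2, v1, 131). refcount(pp1)=2>1 -> COPY to pp3. 4 ppages; refcounts: pp0:3 pp1:1 pp2:1 pp3:1
Op 6: fork(P2) -> P3. 4 ppages; refcounts: pp0:4 pp1:1 pp2:1 pp3:2
Op 7: write(P0, v1, 186). refcount(pp2)=1 -> write in place. 4 ppages; refcounts: pp0:4 pp1:1 pp2:1 pp3:2
P0: v1 -> pp2 = 186
P1: v1 -> pp1 = 17
P2: v1 -> pp3 = 131
P3: v1 -> pp3 = 131

Answer: 186 17 131 131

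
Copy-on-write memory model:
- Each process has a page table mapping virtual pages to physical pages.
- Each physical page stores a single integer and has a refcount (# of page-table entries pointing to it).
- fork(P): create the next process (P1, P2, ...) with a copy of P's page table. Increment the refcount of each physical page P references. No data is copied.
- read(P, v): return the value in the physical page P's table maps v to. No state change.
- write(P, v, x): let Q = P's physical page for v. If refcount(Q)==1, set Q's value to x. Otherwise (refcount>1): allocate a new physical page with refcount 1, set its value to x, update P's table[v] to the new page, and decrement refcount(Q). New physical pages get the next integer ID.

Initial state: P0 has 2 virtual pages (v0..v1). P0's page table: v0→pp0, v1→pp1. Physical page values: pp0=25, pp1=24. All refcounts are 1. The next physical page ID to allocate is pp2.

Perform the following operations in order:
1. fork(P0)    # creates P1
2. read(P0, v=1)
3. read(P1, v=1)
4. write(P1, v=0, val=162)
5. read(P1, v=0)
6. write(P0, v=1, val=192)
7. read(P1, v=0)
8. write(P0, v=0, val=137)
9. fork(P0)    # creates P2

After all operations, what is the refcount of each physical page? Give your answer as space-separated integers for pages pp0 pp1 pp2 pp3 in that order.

Answer: 2 1 1 2

Derivation:
Op 1: fork(P0) -> P1. 2 ppages; refcounts: pp0:2 pp1:2
Op 2: read(P0, v1) -> 24. No state change.
Op 3: read(P1, v1) -> 24. No state change.
Op 4: write(P1, v0, 162). refcount(pp0)=2>1 -> COPY to pp2. 3 ppages; refcounts: pp0:1 pp1:2 pp2:1
Op 5: read(P1, v0) -> 162. No state change.
Op 6: write(P0, v1, 192). refcount(pp1)=2>1 -> COPY to pp3. 4 ppages; refcounts: pp0:1 pp1:1 pp2:1 pp3:1
Op 7: read(P1, v0) -> 162. No state change.
Op 8: write(P0, v0, 137). refcount(pp0)=1 -> write in place. 4 ppages; refcounts: pp0:1 pp1:1 pp2:1 pp3:1
Op 9: fork(P0) -> P2. 4 ppages; refcounts: pp0:2 pp1:1 pp2:1 pp3:2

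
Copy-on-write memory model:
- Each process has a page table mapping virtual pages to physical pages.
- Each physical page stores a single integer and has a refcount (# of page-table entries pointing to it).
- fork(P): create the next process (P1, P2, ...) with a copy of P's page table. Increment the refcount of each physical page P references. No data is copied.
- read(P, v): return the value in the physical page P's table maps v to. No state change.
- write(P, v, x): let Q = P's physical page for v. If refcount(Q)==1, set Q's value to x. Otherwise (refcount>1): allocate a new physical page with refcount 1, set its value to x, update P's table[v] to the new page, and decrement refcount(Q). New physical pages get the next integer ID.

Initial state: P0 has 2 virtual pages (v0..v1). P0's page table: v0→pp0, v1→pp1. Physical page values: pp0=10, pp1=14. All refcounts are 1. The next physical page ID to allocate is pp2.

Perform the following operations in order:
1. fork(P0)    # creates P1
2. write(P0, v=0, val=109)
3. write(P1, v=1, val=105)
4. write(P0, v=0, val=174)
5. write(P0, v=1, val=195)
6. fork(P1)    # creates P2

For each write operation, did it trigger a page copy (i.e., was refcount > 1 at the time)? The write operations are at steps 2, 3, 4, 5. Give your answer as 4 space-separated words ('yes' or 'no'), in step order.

Op 1: fork(P0) -> P1. 2 ppages; refcounts: pp0:2 pp1:2
Op 2: write(P0, v0, 109). refcount(pp0)=2>1 -> COPY to pp2. 3 ppages; refcounts: pp0:1 pp1:2 pp2:1
Op 3: write(P1, v1, 105). refcount(pp1)=2>1 -> COPY to pp3. 4 ppages; refcounts: pp0:1 pp1:1 pp2:1 pp3:1
Op 4: write(P0, v0, 174). refcount(pp2)=1 -> write in place. 4 ppages; refcounts: pp0:1 pp1:1 pp2:1 pp3:1
Op 5: write(P0, v1, 195). refcount(pp1)=1 -> write in place. 4 ppages; refcounts: pp0:1 pp1:1 pp2:1 pp3:1
Op 6: fork(P1) -> P2. 4 ppages; refcounts: pp0:2 pp1:1 pp2:1 pp3:2

yes yes no no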